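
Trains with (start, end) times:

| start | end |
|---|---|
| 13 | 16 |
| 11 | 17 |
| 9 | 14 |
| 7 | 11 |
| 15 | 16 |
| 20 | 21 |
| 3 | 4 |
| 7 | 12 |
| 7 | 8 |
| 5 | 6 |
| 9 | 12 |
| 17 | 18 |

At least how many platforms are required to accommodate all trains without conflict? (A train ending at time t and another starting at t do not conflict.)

Events (time:±→running): 3:+→1 4:-→0 5:+→1 6:-→0 7:+→1 7:+→2 7:+→3 8:-→2 9:+→3 9:+→4 … peak 4.

4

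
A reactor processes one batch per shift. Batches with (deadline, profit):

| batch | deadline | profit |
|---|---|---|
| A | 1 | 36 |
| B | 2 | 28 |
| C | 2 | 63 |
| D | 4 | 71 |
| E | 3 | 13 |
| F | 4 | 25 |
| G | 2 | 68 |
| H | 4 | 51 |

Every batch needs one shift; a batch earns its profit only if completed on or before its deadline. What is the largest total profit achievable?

253

Sort by profit descending; place each in the latest free slot ≤ its deadline.
Profit order: D=71 G=68 C=63 H=51 A=36 B=28 F=25 E=13
Assign: D→slot 4, G→slot 2, C→slot 1, H→slot 3, A skipped, B skipped, F skipped, E skipped.
Slots: [1:C] [2:G] [3:H] [4:D]
Profit = 63 + 68 + 51 + 71 = 253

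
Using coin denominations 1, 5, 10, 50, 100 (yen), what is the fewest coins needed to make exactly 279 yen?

10

279 − 2×100→79 − 1×50→29 − 2×10→9 − 1×5→4 − 4×1→0
Total coins = 2 + 1 + 2 + 1 + 4 = 10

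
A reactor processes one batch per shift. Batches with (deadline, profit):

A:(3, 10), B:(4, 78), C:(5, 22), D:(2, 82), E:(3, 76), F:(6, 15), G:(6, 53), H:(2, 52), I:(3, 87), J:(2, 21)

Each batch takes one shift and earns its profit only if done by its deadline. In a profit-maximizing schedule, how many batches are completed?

Profit order: I=87 D=82 B=78 E=76 G=53 H=52 C=22 J=21 F=15 A=10
Assign: I→slot 3, D→slot 2, B→slot 4, E→slot 1, G→slot 6, H skipped, C→slot 5, J skipped, F skipped, A skipped.
Slots: [1:E] [2:D] [3:I] [4:B] [5:C] [6:G]
6 of 10 scheduled.

6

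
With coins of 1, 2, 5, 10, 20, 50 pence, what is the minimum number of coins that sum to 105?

3

Use the largest denomination that fits, subtract, and repeat.
105 − 2×50→5 − 1×5→0
Total coins = 2 + 1 = 3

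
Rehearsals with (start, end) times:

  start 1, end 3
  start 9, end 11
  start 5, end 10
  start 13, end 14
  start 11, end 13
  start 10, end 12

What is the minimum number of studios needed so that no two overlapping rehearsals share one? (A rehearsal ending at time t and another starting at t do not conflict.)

Count concurrent intervals with a sweep; the peak is the room count.
Events (time:±→running): 1:+→1 3:-→0 5:+→1 9:+→2 … peak 2.

2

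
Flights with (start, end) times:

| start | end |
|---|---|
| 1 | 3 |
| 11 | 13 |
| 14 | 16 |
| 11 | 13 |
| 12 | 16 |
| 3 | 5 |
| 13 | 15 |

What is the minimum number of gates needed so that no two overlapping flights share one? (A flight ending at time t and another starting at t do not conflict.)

3

Count concurrent intervals with a sweep; the peak is the room count.
starts: [1, 3, 11, 11, 12, 13, 14]
ends:   [3, 5, 13, 13, 15, 16, 16]
s1→1 e3→0 s3→1 e5→0 s11→1 s11→2 s12→3  — peak 3.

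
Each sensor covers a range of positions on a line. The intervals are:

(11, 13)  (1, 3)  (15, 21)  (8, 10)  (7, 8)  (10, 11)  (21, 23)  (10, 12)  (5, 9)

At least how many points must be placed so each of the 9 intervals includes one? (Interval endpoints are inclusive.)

4

Sort by right endpoint; whenever an interval is uncovered, place a point at its right end.
By right end: [1,3]  [7,8]  [5,9]  [8,10]  [10,11]  [10,12]  [11,13]  [15,21]  [21,23]
[1,3] uncovered → point at 3; [7,8] uncovered → point at 8; [10,11] uncovered → point at 11; [15,21] uncovered → point at 21.
Points: 3, 8, 11, 21 (4 total).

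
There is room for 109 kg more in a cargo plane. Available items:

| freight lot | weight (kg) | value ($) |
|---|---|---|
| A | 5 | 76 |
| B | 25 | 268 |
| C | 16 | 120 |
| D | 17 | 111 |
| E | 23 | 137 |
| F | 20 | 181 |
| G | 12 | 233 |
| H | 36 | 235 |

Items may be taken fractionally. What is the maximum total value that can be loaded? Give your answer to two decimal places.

Order: G (233/12=19.42) > A (76/5=15.20) > B (268/25=10.72) > F (181/20=9.05) > C (120/16=7.50) > D (111/17=6.53) > H (235/36=6.53) > E (137/23=5.96)
Fill: take G (12 @ 233) → take A (5 @ 76) → take B (25 @ 268) → take F (20 @ 181) → take C (16 @ 120) → take D (17 @ 111) → take 14/36 of H → 91.39; 109/109 used.
Total value = 1080.39

1080.39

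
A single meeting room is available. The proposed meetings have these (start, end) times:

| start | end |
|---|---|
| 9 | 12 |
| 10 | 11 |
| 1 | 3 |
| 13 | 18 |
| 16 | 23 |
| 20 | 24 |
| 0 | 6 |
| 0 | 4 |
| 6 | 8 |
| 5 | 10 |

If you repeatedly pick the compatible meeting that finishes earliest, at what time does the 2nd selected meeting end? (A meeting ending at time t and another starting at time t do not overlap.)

Sorted by end: (1,3)  (0,4)  (0,6)  (6,8)  (5,10)  (10,11)  (9,12)  (13,18)  (16,23)  (20,24)
take (1,3); skip (0,4); take (6,8); skip (5,10); take (10,11); skip (9,12); take (13,18); take (20,24).
Selected: (1,3) (6,8) (10,11) (13,18) (20,24)

8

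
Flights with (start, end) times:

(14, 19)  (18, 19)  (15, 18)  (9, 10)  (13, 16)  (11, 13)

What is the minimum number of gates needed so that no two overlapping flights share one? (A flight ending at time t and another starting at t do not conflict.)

3

Events (time:±→running): 9:+→1 10:-→0 11:+→1 13:-→0 13:+→1 14:+→2 15:+→3 … peak 3.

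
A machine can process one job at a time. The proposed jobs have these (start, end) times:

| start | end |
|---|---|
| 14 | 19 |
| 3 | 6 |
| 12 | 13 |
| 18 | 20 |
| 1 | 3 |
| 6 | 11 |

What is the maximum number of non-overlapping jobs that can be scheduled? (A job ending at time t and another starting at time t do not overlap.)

5

Sorted by end: (1,3)  (3,6)  (6,11)  (12,13)  (14,19)  (18,20)
take (1,3); take (3,6); take (6,11); take (12,13); take (14,19); skip (18,20).
Selected 5 jobs.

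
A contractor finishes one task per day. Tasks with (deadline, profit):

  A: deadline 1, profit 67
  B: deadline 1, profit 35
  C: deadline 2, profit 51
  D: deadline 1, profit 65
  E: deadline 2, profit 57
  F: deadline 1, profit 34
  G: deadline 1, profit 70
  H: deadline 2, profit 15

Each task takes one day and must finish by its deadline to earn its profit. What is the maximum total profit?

Sort by profit descending; place each in the latest free slot ≤ its deadline.
Profit order: G=70 A=67 D=65 E=57 C=51 B=35 F=34 H=15
Assign: G→slot 1, A skipped, D skipped, E→slot 2, C skipped, B skipped, F skipped, H skipped.
Slots: [1:G] [2:E]
Profit = 70 + 57 = 127

127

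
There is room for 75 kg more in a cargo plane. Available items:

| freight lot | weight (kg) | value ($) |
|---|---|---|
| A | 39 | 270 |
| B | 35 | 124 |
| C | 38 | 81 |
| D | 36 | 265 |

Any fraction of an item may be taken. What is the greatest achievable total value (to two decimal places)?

Sort by value per unit weight and fill in that order.
Order: D (265/36=7.36) > A (270/39=6.92) > B (124/35=3.54) > C (81/38=2.13)
Fill: take D (36 @ 265) → take A (39 @ 270); 75/75 used.
Total value = 535.00

535.00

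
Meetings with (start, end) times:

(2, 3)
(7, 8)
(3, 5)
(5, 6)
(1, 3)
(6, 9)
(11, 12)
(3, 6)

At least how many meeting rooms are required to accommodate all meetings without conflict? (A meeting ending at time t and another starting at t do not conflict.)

2

Count concurrent intervals with a sweep; the peak is the room count.
Events (time:±→running): 1:+→1 2:+→2 … peak 2.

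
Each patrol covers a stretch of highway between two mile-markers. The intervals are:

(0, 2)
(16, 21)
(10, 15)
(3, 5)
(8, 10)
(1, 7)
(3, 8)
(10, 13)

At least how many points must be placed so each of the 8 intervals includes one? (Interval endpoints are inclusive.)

Sort by right endpoint; whenever an interval is uncovered, place a point at its right end.
By right end: [0,2]  [3,5]  [1,7]  [3,8]  [8,10]  [10,13]  [10,15]  [16,21]
[0,2] uncovered → point at 2; [3,5] uncovered → point at 5; [8,10] uncovered → point at 10; [16,21] uncovered → point at 21.
Points: 2, 5, 10, 21 (4 total).

4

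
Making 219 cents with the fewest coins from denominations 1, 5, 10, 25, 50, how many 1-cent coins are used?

219 − 4×50→19 − 1×10→9 − 1×5→4 − 4×1→0
Count of 1: 4

4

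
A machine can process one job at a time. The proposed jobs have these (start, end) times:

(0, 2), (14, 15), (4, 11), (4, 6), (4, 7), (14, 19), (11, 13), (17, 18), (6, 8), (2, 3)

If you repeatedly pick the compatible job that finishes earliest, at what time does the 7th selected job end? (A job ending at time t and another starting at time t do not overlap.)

18

Order by finish time; keep every interval that doesn't clash with the previous kept one.
Sorted by end: (0,2)  (2,3)  (4,6)  (4,7)  (6,8)  (4,11)  (11,13)  (14,15)  (17,18)  (14,19)
take (0,2); take (2,3); take (4,6); skip (4,7); take (6,8); take (11,13); take (14,15); take (17,18); skip (14,19).
Selected: (0,2) (2,3) (4,6) (6,8) (11,13) (14,15) (17,18)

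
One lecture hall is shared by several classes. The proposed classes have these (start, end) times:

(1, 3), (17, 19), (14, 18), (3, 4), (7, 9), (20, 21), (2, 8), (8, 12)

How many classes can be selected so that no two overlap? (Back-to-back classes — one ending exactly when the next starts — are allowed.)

5

By end time: (1,3), (3,4), (2,8), (7,9), (8,12), (14,18), (17,19), (20,21).
Pick (1,3); next start ≥ 3 → (3,4); next start ≥ 4 → (7,9); next start ≥ 9 → (14,18); next start ≥ 18 → (20,21).
Selected 5 classes.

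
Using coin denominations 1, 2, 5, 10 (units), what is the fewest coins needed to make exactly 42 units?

42 − 4×10→2 − 1×2→0
Total coins = 4 + 1 = 5

5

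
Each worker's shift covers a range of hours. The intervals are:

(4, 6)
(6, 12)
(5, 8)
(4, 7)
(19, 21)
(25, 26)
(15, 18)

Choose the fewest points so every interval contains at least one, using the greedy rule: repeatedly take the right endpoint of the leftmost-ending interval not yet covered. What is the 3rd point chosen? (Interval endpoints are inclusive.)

By right end: [4,6]  [4,7]  [5,8]  [6,12]  [15,18]  [19,21]  [25,26]
[4,6] uncovered → point at 6; [15,18] uncovered → point at 18; [19,21] uncovered → point at 21; [25,26] uncovered → point at 26.
Points: 6, 18, 21, 26 (4 total).

21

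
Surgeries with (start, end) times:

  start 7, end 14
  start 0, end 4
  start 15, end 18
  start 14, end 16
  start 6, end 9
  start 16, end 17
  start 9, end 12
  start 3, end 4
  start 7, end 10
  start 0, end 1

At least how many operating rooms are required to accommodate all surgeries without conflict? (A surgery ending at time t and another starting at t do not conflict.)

Count concurrent intervals with a sweep; the peak is the room count.
starts: [0, 0, 3, 6, 7, 7, 9, 14, 15, 16]
ends:   [1, 4, 4, 9, 10, 12, 14, 16, 17, 18]
s0→1 s0→2 e1→1 s3→2 e4→1 e4→0 s6→1 s7→2 s7→3  — peak 3.

3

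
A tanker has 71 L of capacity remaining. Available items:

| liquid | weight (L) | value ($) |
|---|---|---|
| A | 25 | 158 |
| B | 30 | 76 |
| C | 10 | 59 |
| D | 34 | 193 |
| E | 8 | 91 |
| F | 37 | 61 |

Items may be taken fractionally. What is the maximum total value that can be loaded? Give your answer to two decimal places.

466.94

Ratios (sorted): E 11.38, A 6.32, C 5.90, D 5.68, B 2.53, F 1.65
take E (8 @ 91); take A (25 @ 158); take C (10 @ 59); take 28/34 of D → 158.94. Capacity used 71/71.
Total value = 466.94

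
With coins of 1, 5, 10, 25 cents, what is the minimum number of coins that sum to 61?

4

61 = 2×25 + 1×10 + 1×1
Total coins = 2 + 1 + 1 = 4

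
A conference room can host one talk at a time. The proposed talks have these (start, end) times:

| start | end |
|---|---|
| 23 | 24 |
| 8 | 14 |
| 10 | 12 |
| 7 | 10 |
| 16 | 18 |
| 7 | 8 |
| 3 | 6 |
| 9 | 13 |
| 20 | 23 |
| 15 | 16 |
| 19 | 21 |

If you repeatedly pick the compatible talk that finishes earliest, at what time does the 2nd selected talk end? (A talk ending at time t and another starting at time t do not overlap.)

8

Order by finish time; keep every interval that doesn't clash with the previous kept one.
Sorted by end: (3,6)  (7,8)  (7,10)  (10,12)  (9,13)  (8,14)  (15,16)  (16,18)  (19,21)  (20,23)  (23,24)
take (3,6); take (7,8); take (10,12); take (15,16); take (16,18); take (19,21); take (23,24).
Selected: (3,6) (7,8) (10,12) (15,16) (16,18) (19,21) (23,24)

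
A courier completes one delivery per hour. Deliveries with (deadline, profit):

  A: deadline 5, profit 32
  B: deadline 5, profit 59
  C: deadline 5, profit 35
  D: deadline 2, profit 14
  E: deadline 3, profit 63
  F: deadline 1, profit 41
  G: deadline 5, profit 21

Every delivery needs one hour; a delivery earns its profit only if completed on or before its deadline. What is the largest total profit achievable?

230

By profit: E(d3,63), B(d5,59), F(d1,41), C(d5,35), A(d5,32), G(d5,21), D(d2,14)
E→slot 3; B→slot 5; F→slot 1; C→slot 4; A→slot 2; G skipped; D skipped.
Profit = 41 + 32 + 63 + 35 + 59 = 230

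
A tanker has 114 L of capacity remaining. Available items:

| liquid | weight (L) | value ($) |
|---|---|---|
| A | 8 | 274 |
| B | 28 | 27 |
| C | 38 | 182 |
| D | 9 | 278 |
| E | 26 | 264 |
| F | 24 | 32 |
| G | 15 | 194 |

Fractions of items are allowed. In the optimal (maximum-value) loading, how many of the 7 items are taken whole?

5

Greedy by value/weight ratio, highest first.
Ratios (sorted): A 34.25, D 30.89, G 12.93, E 10.15, C 4.79, F 1.33, B 0.96
take A (8 @ 274); take D (9 @ 278); take G (15 @ 194); take E (26 @ 264); take C (38 @ 182); take 18/24 of F → 24.00. Capacity used 114/114.
5 item(s) taken whole; one partial (take 18/24 of F).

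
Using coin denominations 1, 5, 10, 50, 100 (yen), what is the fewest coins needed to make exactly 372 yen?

8

Greedy: take as many of the largest coin as possible, then repeat with the remainder.
372 − 3×100→72 − 1×50→22 − 2×10→2 − 2×1→0
Total coins = 3 + 1 + 2 + 2 = 8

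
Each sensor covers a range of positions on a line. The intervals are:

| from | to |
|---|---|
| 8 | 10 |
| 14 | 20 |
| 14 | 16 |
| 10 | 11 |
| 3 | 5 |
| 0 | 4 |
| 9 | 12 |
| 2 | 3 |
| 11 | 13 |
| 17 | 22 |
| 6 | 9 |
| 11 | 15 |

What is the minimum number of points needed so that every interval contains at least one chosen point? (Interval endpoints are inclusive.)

Sort by right endpoint; whenever an interval is uncovered, place a point at its right end.
Sorted: [2,3] [0,4] [3,5] [6,9] [8,10] [10,11] [9,12] [11,13] [11,15] [14,16] [14,20] [17,22]
{[2,3],[0,4],[3,5]} hit by 3; {[6,9],[8,10]} hit by 9; {[10,11],[9,12],[11,13],[11,15]} hit by 11; {[14,16],[14,20]} hit by 16; {[17,22]} hit by 22.
Points: 3, 9, 11, 16, 22 (5 total).

5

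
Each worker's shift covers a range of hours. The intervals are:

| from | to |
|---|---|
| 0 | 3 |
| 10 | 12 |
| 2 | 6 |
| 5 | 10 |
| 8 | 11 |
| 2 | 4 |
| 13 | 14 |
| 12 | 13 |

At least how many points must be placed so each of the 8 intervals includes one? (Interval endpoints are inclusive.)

By right end: [0,3]  [2,4]  [2,6]  [5,10]  [8,11]  [10,12]  [12,13]  [13,14]
[0,3] uncovered → point at 3; [5,10] uncovered → point at 10; [12,13] uncovered → point at 13.
Points: 3, 10, 13 (3 total).

3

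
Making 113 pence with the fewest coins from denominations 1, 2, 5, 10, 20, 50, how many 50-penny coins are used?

Use the largest denomination that fits, subtract, and repeat.
113 − 2×50→13 − 1×10→3 − 1×2→1 − 1×1→0
Count of 50: 2

2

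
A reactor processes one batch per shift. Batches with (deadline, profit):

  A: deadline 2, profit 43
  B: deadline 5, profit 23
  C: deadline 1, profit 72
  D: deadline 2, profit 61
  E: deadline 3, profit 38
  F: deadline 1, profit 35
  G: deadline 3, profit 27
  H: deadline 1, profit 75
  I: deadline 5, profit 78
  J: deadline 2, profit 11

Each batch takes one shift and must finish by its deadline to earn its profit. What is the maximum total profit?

Sort by profit descending; place each in the latest free slot ≤ its deadline.
Profit order: I=78 H=75 C=72 D=61 A=43 E=38 F=35 G=27 B=23 J=11
Assign: I→slot 5, H→slot 1, C skipped, D→slot 2, A skipped, E→slot 3, F skipped, G skipped, B→slot 4, J skipped.
Slots: [1:H] [2:D] [3:E] [4:B] [5:I]
Profit = 75 + 61 + 38 + 23 + 78 = 275

275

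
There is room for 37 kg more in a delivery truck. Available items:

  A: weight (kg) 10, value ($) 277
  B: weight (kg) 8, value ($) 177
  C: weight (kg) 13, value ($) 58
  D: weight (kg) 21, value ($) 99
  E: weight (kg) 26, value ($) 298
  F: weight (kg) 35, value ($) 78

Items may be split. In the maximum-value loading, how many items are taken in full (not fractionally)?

Greedy by value/weight ratio, highest first.
Ratios (sorted): A 27.70, B 22.12, E 11.46, D 4.71, C 4.46, F 2.23
take A (10 @ 277); take B (8 @ 177); take 19/26 of E → 217.77. Capacity used 37/37.
2 item(s) taken whole; one partial (take 19/26 of E).

2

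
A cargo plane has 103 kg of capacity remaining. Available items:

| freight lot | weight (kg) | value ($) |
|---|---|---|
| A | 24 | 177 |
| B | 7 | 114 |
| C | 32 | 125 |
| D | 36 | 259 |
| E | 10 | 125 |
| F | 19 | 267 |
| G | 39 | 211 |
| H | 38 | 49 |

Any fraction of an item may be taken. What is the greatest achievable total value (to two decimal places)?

979.87

Ratios (sorted): B 16.29, F 14.05, E 12.50, A 7.38, D 7.19, G 5.41, C 3.91, H 1.29
take B (7 @ 114); take F (19 @ 267); take E (10 @ 125); take A (24 @ 177); take D (36 @ 259); take 7/39 of G → 37.87. Capacity used 103/103.
Total value = 979.87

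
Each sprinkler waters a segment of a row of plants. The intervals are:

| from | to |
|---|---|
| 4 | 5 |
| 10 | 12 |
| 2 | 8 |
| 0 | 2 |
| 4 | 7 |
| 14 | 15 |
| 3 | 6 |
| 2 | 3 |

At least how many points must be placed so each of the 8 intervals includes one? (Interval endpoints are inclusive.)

4

Sorted: [0,2] [2,3] [4,5] [3,6] [4,7] [2,8] [10,12] [14,15]
{[0,2],[2,3]} hit by 2; {[4,5],[3,6],[4,7],[2,8]} hit by 5; {[10,12]} hit by 12; {[14,15]} hit by 15.
Points: 2, 5, 12, 15 (4 total).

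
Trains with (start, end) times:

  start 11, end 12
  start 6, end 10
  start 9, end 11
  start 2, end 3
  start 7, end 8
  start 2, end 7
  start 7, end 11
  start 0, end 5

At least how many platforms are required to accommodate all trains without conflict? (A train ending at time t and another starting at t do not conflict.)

Count concurrent intervals with a sweep; the peak is the room count.
Events (time:±→running): 0:+→1 2:+→2 2:+→3 … peak 3.

3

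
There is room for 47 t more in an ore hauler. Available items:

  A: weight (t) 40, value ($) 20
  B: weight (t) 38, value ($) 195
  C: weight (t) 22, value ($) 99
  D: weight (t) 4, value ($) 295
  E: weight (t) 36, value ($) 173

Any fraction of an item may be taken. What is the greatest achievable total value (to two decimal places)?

Order: D (295/4=73.75) > B (195/38=5.13) > E (173/36=4.81) > C (99/22=4.50) > A (20/40=0.50)
Fill: take D (4 @ 295) → take B (38 @ 195) → take 5/36 of E → 24.03; 47/47 used.
Total value = 514.03

514.03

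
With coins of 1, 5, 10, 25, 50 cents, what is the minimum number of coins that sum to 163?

163 = 3×50 + 1×10 + 3×1
Total coins = 3 + 1 + 3 = 7

7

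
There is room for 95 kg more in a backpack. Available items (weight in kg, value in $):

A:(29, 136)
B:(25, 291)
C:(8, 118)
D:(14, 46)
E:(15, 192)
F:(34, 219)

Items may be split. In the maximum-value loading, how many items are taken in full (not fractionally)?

Ratios (sorted): C 14.75, E 12.80, B 11.64, F 6.44, A 4.69, D 3.29
take C (8 @ 118); take E (15 @ 192); take B (25 @ 291); take F (34 @ 219); take 13/29 of A → 60.97. Capacity used 95/95.
4 item(s) taken whole; one partial (take 13/29 of A).

4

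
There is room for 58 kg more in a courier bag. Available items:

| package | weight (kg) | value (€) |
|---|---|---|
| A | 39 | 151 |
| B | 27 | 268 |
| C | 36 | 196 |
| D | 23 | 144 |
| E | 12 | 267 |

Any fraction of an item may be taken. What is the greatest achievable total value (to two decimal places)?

653.96

Sort by value per unit weight and fill in that order.
Order: E (267/12=22.25) > B (268/27=9.93) > D (144/23=6.26) > C (196/36=5.44) > A (151/39=3.87)
Fill: take E (12 @ 267) → take B (27 @ 268) → take 19/23 of D → 118.96; 58/58 used.
Total value = 653.96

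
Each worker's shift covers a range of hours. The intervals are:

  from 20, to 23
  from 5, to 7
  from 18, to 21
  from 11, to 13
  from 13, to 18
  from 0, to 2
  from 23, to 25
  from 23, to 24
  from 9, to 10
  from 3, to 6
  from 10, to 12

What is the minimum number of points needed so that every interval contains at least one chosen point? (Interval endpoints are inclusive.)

6

Sort by right endpoint; whenever an interval is uncovered, place a point at its right end.
By right end: [0,2]  [3,6]  [5,7]  [9,10]  [10,12]  [11,13]  [13,18]  [18,21]  [20,23]  [23,24]  [23,25]
[0,2] uncovered → point at 2; [3,6] uncovered → point at 6; [9,10] uncovered → point at 10; [11,13] uncovered → point at 13; [18,21] uncovered → point at 21; [23,24] uncovered → point at 24.
Points: 2, 6, 10, 13, 21, 24 (6 total).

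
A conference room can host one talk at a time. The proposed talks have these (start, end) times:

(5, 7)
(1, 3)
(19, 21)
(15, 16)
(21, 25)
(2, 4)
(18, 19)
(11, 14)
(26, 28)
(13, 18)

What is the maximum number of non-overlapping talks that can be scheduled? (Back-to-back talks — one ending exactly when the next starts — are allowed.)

Order by finish time; keep every interval that doesn't clash with the previous kept one.
By end time: (1,3), (2,4), (5,7), (11,14), (15,16), (13,18), (18,19), (19,21), (21,25), (26,28).
Pick (1,3); next start ≥ 3 → (5,7); next start ≥ 7 → (11,14); next start ≥ 14 → (15,16); next start ≥ 16 → (18,19); next start ≥ 19 → (19,21); next start ≥ 21 → (21,25); next start ≥ 25 → (26,28).
Selected 8 talks.

8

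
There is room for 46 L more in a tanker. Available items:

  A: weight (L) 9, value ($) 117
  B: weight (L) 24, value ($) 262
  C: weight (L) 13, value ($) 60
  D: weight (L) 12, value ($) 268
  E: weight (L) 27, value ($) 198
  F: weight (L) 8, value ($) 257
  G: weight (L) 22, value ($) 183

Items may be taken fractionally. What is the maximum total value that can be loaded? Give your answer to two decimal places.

827.58

Sort by value per unit weight and fill in that order.
Ratios (sorted): F 32.12, D 22.33, A 13.00, B 10.92, G 8.32, E 7.33, C 4.62
take F (8 @ 257); take D (12 @ 268); take A (9 @ 117); take 17/24 of B → 185.58. Capacity used 46/46.
Total value = 827.58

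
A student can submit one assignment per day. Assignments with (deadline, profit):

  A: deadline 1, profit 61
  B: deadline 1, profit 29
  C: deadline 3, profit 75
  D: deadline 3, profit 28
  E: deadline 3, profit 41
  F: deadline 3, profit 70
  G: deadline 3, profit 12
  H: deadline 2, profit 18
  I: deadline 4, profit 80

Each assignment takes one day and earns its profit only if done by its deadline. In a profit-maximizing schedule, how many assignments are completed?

Profit order: I=80 C=75 F=70 A=61 E=41 B=29 D=28 H=18 G=12
Assign: I→slot 4, C→slot 3, F→slot 2, A→slot 1, E skipped, B skipped, D skipped, H skipped, G skipped.
Slots: [1:A] [2:F] [3:C] [4:I]
4 of 9 scheduled.

4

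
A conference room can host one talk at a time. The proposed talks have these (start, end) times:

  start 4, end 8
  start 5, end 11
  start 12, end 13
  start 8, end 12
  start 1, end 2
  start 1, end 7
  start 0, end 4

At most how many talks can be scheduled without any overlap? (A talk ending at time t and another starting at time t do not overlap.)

4

By end time: (1,2), (0,4), (1,7), (4,8), (5,11), (8,12), (12,13).
Pick (1,2); next start ≥ 2 → (4,8); next start ≥ 8 → (8,12); next start ≥ 12 → (12,13).
Selected 4 talks.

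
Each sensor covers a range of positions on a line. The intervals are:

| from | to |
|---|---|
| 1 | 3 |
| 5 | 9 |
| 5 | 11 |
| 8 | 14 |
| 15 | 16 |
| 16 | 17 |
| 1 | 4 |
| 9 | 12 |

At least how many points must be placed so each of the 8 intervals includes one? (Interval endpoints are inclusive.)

By right end: [1,3]  [1,4]  [5,9]  [5,11]  [9,12]  [8,14]  [15,16]  [16,17]
[1,3] uncovered → point at 3; [5,9] uncovered → point at 9; [15,16] uncovered → point at 16.
Points: 3, 9, 16 (3 total).

3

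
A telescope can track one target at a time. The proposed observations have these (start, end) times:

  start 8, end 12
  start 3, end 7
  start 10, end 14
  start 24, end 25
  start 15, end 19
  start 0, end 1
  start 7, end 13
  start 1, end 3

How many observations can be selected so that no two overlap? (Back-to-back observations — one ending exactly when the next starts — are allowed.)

6

Order by finish time; keep every interval that doesn't clash with the previous kept one.
By end time: (0,1), (1,3), (3,7), (8,12), (7,13), (10,14), (15,19), (24,25).
Pick (0,1); next start ≥ 1 → (1,3); next start ≥ 3 → (3,7); next start ≥ 7 → (8,12); next start ≥ 12 → (15,19); next start ≥ 19 → (24,25).
Selected 6 observations.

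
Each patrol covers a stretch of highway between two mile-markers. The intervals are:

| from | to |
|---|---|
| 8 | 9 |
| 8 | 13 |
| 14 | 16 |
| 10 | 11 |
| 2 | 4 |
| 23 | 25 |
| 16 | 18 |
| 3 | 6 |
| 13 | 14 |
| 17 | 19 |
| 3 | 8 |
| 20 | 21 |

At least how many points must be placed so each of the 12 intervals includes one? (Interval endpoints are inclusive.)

7

Sorted: [2,4] [3,6] [3,8] [8,9] [10,11] [8,13] [13,14] [14,16] [16,18] [17,19] [20,21] [23,25]
{[2,4],[3,6],[3,8]} hit by 4; {[8,9]} hit by 9; {[10,11],[8,13]} hit by 11; {[13,14],[14,16]} hit by 14; {[16,18],[17,19]} hit by 18; {[20,21]} hit by 21; {[23,25]} hit by 25.
Points: 4, 9, 11, 14, 18, 21, 25 (7 total).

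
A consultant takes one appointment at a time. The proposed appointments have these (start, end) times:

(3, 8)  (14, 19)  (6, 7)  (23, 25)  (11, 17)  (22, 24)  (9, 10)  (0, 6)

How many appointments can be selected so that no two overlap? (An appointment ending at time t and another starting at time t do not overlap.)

5

Sorted by end: (0,6)  (6,7)  (3,8)  (9,10)  (11,17)  (14,19)  (22,24)  (23,25)
take (0,6); take (6,7); take (9,10); take (11,17); skip (14,19); take (22,24); skip (23,25).
Selected 5 appointments.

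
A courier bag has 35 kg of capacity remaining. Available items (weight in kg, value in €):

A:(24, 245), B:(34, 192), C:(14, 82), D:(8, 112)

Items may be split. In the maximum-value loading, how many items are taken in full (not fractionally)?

Greedy by value/weight ratio, highest first.
Order: D (112/8=14.00) > A (245/24=10.21) > C (82/14=5.86) > B (192/34=5.65)
Fill: take D (8 @ 112) → take A (24 @ 245) → take 3/14 of C → 17.57; 35/35 used.
2 item(s) taken whole; one partial (take 3/14 of C).

2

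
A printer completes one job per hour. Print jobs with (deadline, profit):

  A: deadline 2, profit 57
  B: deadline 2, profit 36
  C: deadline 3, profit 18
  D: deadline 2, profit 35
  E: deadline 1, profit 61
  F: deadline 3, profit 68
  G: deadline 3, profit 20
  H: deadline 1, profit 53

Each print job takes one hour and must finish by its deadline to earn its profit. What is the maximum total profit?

186

By profit: F(d3,68), E(d1,61), A(d2,57), H(d1,53), B(d2,36), D(d2,35), G(d3,20), C(d3,18)
F→slot 3; E→slot 1; A→slot 2; H skipped; B skipped; D skipped; G skipped; C skipped.
Profit = 61 + 57 + 68 = 186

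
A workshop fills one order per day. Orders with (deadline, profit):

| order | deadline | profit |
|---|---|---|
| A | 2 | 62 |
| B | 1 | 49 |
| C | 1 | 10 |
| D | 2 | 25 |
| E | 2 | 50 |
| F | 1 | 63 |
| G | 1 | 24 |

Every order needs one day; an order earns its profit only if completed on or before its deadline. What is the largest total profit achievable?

125

Take jobs in profit order; each goes to the latest open slot no later than its deadline.
Profit order: F=63 A=62 E=50 B=49 D=25 G=24 C=10
Assign: F→slot 1, A→slot 2, E skipped, B skipped, D skipped, G skipped, C skipped.
Slots: [1:F] [2:A]
Profit = 63 + 62 = 125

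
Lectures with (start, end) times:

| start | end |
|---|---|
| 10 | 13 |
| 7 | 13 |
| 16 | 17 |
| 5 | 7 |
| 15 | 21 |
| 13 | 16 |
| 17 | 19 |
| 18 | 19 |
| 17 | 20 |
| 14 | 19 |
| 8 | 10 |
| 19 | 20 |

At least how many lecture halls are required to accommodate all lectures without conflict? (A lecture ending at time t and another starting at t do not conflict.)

5

The answer is the maximum number of intervals overlapping at any instant.
Events (time:±→running): 5:+→1 7:-→0 7:+→1 8:+→2 10:-→1 10:+→2 13:-→1 13:-→0 13:+→1 14:+→2 15:+→3 16:-→2 16:+→3 17:-→2 17:+→3 17:+→4 18:+→5 … peak 5.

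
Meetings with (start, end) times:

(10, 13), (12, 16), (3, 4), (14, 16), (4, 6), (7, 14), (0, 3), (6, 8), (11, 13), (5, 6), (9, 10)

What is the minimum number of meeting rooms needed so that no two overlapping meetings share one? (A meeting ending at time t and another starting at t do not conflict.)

Events (time:±→running): 0:+→1 3:-→0 3:+→1 4:-→0 4:+→1 5:+→2 6:-→1 6:-→0 6:+→1 7:+→2 8:-→1 9:+→2 10:-→1 10:+→2 11:+→3 12:+→4 … peak 4.

4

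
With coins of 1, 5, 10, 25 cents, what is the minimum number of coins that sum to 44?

7

Greedy: take as many of the largest coin as possible, then repeat with the remainder.
44 = 1×25 + 1×10 + 1×5 + 4×1
Total coins = 1 + 1 + 1 + 4 = 7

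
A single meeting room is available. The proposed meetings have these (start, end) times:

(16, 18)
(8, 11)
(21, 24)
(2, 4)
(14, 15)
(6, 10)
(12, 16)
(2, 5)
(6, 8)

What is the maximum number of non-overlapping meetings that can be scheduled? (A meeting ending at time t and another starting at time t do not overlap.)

Greedy by earliest finish: after sorting by end time, pick each interval compatible with the last pick.
Sorted by end: (2,4)  (2,5)  (6,8)  (6,10)  (8,11)  (14,15)  (12,16)  (16,18)  (21,24)
take (2,4); skip (2,5); take (6,8); take (8,11); take (14,15); skip (12,16); take (16,18); take (21,24).
Selected 6 meetings.

6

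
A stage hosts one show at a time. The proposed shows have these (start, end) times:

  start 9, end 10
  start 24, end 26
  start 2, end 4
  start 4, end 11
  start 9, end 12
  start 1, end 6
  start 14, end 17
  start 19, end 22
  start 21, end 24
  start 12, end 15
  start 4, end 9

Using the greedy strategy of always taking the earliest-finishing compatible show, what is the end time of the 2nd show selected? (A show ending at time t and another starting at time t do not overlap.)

Sort by end time and greedily take each interval whose start is ≥ the last chosen end.
Sorted by end: (2,4)  (1,6)  (4,9)  (9,10)  (4,11)  (9,12)  (12,15)  (14,17)  (19,22)  (21,24)  (24,26)
take (2,4); take (4,9); take (9,10); skip (9,12); take (12,15); take (19,22); skip (21,24); take (24,26).
Selected: (2,4) (4,9) (9,10) (12,15) (19,22) (24,26)

9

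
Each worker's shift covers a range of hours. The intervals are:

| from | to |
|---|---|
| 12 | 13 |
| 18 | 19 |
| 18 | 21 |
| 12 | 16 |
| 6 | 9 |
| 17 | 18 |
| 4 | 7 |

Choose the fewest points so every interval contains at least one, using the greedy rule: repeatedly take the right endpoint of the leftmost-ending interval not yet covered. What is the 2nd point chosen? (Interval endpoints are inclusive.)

13

By right end: [4,7]  [6,9]  [12,13]  [12,16]  [17,18]  [18,19]  [18,21]
[4,7] uncovered → point at 7; [12,13] uncovered → point at 13; [17,18] uncovered → point at 18.
Points: 7, 13, 18 (3 total).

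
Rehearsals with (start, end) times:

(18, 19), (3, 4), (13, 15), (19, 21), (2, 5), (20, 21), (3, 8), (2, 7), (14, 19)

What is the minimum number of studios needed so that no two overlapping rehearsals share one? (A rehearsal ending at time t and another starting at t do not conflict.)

The answer is the maximum number of intervals overlapping at any instant.
starts: [2, 2, 3, 3, 13, 14, 18, 19, 20]
ends:   [4, 5, 7, 8, 15, 19, 19, 21, 21]
s2→1 s2→2 s3→3 s3→4  — peak 4.

4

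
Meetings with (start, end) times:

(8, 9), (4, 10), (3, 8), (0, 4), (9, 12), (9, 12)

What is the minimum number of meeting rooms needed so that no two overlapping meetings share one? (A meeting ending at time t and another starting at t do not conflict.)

3

The answer is the maximum number of intervals overlapping at any instant.
Events (time:±→running): 0:+→1 3:+→2 4:-→1 4:+→2 8:-→1 8:+→2 9:-→1 9:+→2 9:+→3 … peak 3.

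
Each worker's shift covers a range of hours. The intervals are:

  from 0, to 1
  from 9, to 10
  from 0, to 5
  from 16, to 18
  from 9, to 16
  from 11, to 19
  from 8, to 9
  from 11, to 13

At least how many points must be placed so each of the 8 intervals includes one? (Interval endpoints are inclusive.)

Sorted: [0,1] [0,5] [8,9] [9,10] [11,13] [9,16] [16,18] [11,19]
{[0,1],[0,5]} hit by 1; {[8,9],[9,10]} hit by 9; {[11,13],[9,16]} hit by 13; {[16,18],[11,19]} hit by 18.
Points: 1, 9, 13, 18 (4 total).

4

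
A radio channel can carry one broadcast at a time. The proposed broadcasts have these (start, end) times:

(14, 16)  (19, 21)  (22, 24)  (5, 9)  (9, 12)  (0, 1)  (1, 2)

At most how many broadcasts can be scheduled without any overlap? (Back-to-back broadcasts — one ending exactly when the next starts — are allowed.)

By end time: (0,1), (1,2), (5,9), (9,12), (14,16), (19,21), (22,24).
Pick (0,1); next start ≥ 1 → (1,2); next start ≥ 2 → (5,9); next start ≥ 9 → (9,12); next start ≥ 12 → (14,16); next start ≥ 16 → (19,21); next start ≥ 21 → (22,24).
Selected 7 broadcasts.

7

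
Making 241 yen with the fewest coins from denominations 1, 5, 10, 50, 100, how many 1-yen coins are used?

1

Greedy: take as many of the largest coin as possible, then repeat with the remainder.
241 = 2×100 + 4×10 + 1×1
Count of 1: 1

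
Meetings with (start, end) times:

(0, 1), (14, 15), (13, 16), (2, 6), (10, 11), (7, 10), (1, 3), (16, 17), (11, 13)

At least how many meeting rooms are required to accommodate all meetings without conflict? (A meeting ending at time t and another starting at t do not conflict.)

starts: [0, 1, 2, 7, 10, 11, 13, 14, 16]
ends:   [1, 3, 6, 10, 11, 13, 15, 16, 17]
s0→1 e1→0 s1→1 s2→2  — peak 2.

2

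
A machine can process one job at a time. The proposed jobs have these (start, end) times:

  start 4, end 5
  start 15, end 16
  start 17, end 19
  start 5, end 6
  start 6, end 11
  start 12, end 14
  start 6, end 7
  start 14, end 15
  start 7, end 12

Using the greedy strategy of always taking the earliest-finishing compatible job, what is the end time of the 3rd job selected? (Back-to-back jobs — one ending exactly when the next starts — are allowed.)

7

Sorted by end: (4,5)  (5,6)  (6,7)  (6,11)  (7,12)  (12,14)  (14,15)  (15,16)  (17,19)
take (4,5); take (5,6); take (6,7); skip (6,11); take (7,12); take (12,14); take (14,15); take (15,16); take (17,19).
Selected: (4,5) (5,6) (6,7) (7,12) (12,14) (14,15) (15,16) (17,19)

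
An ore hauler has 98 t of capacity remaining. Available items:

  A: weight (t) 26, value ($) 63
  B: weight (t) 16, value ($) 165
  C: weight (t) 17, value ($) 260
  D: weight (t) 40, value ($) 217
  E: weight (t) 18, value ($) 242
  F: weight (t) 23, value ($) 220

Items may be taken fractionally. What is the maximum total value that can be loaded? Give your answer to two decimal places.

1017.20

Sort by value per unit weight and fill in that order.
Order: C (260/17=15.29) > E (242/18=13.44) > B (165/16=10.31) > F (220/23=9.57) > D (217/40=5.42) > A (63/26=2.42)
Fill: take C (17 @ 260) → take E (18 @ 242) → take B (16 @ 165) → take F (23 @ 220) → take 24/40 of D → 130.20; 98/98 used.
Total value = 1017.20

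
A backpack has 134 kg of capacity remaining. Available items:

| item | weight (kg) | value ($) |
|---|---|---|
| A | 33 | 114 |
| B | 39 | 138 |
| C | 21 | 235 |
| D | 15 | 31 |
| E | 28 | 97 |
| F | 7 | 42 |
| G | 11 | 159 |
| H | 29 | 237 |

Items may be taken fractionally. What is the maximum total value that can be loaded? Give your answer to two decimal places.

Greedy by value/weight ratio, highest first.
Ratios (sorted): G 14.45, C 11.19, H 8.17, F 6.00, B 3.54, E 3.46, A 3.45, D 2.07
take G (11 @ 159); take C (21 @ 235); take H (29 @ 237); take F (7 @ 42); take B (39 @ 138); take 27/28 of E → 93.54. Capacity used 134/134.
Total value = 904.54

904.54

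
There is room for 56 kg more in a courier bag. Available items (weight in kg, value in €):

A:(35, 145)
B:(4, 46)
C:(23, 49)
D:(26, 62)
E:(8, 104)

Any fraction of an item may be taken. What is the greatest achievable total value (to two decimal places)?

Sort by value per unit weight and fill in that order.
Order: E (104/8=13.00) > B (46/4=11.50) > A (145/35=4.14) > D (62/26=2.38) > C (49/23=2.13)
Fill: take E (8 @ 104) → take B (4 @ 46) → take A (35 @ 145) → take 9/26 of D → 21.46; 56/56 used.
Total value = 316.46

316.46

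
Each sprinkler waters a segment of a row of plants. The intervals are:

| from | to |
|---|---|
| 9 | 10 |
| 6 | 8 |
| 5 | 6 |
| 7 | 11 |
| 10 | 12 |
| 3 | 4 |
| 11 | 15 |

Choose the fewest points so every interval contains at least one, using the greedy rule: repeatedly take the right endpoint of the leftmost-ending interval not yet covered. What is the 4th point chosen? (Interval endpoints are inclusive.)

Process intervals by earliest right end; each time one isn't hit yet, stab at its right endpoint.
Sorted: [3,4] [5,6] [6,8] [9,10] [7,11] [10,12] [11,15]
{[3,4]} hit by 4; {[5,6],[6,8]} hit by 6; {[9,10],[7,11],[10,12]} hit by 10; {[11,15]} hit by 15.
Points: 4, 6, 10, 15 (4 total).

15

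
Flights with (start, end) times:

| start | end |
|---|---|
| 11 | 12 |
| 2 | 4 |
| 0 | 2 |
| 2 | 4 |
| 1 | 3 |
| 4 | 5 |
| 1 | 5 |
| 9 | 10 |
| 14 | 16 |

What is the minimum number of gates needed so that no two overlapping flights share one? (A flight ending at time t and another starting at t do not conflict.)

4

starts: [0, 1, 1, 2, 2, 4, 9, 11, 14]
ends:   [2, 3, 4, 4, 5, 5, 10, 12, 16]
s0→1 s1→2 s1→3 e2→2 s2→3 s2→4  — peak 4.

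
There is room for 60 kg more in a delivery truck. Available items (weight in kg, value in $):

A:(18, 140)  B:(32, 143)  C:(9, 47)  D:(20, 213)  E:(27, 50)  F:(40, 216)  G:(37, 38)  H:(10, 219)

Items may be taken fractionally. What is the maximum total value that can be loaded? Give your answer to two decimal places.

636.80

Sort by value per unit weight and fill in that order.
Ratios (sorted): H 21.90, D 10.65, A 7.78, F 5.40, C 5.22, B 4.47, E 1.85, G 1.03
take H (10 @ 219); take D (20 @ 213); take A (18 @ 140); take 12/40 of F → 64.80. Capacity used 60/60.
Total value = 636.80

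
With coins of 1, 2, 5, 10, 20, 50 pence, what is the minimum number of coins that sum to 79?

5

Use the largest denomination that fits, subtract, and repeat.
79 = 1×50 + 1×20 + 1×5 + 2×2
Total coins = 1 + 1 + 1 + 2 = 5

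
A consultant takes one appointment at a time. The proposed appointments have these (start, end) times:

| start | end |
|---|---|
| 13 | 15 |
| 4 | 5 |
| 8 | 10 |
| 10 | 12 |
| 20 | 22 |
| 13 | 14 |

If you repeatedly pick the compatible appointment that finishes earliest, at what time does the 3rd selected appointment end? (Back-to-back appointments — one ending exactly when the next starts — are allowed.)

Greedy by earliest finish: after sorting by end time, pick each interval compatible with the last pick.
Sorted by end: (4,5)  (8,10)  (10,12)  (13,14)  (13,15)  (20,22)
take (4,5); take (8,10); take (10,12); take (13,14); take (20,22).
Selected: (4,5) (8,10) (10,12) (13,14) (20,22)

12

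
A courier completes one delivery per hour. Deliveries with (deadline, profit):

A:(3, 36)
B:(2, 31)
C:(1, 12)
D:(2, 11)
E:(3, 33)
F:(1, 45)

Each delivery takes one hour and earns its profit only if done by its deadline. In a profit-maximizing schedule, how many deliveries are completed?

Profit order: F=45 A=36 E=33 B=31 C=12 D=11
Assign: F→slot 1, A→slot 3, E→slot 2, B skipped, C skipped, D skipped.
Slots: [1:F] [2:E] [3:A]
3 of 6 scheduled.

3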